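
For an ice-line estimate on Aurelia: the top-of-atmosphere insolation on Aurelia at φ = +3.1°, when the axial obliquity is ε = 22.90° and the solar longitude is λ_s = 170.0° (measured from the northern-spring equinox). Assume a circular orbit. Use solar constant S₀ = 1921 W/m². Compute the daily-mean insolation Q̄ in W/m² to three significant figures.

Solar declination: sin δ = sin ε · sin λ_s = sin 22.90° × sin 170.0° = 0.06757, so δ = +3.874°.
cos H₀ = −tan(+3.1°) tan(+3.874°) = -0.0037, H₀ = 1.5745 rad.
Bracket: H₀ sin φ sin δ + cos φ cos δ sin H₀ = 1.5745×0.05408×0.06757 + 0.99854×0.99771×0.99999 = 0.005754 + 0.996243 = 1.001997.
Q̄ = (S₀/π) × [bracket] = (1921/π) × 1.001997 = 612.7 W/m².

Q̄ ≈ 613 W/m²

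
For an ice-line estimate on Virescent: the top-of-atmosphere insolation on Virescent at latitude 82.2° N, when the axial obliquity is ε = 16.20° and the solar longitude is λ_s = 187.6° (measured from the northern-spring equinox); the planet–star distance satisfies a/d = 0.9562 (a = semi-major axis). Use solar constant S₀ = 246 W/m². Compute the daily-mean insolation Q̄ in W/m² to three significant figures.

Q̄ ≈ 5.95 W/m²

Solar declination: sin δ = sin ε · sin λ_s = sin 16.20° × sin 187.6° = -0.03690, so δ = -2.115°.
cos H₀ = −tan(+82.2°) tan(-2.115°) = 0.2695, H₀ = 1.2979 rad.
Bracket: H₀ sin φ sin δ + cos φ cos δ sin H₀ = 1.2979×0.99075×-0.03690 + 0.13572×0.99932×0.96299 = -0.047450 + 0.130608 = 0.083158.
Inverse-square distance factor (a/d)² = 0.9562² = 0.914318.
Q̄ = (S₀/π) × 0.914318 × [bracket] = (246/π) × 0.914318 × 0.083158 = 5.954 W/m².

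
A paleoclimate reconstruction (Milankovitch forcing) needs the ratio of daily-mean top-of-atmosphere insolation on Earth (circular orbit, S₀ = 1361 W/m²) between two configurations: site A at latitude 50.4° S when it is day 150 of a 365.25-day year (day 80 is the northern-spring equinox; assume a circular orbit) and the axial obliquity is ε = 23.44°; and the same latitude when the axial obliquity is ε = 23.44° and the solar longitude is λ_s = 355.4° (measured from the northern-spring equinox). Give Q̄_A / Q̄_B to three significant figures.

Q̄_A / Q̄_B ≈ 0.315

— Configuration A (φ=-50.4°):
Solar longitude: λ_s = 360° × (150 − 80)/365.25 = 68.994°.
sin δ = sin 23.44° × sin 68.994° = 0.37135, so δ = +21.799°.
cos H₀ = −tan(-50.4°) tan(+21.799°) = 0.4835, H₀ = 1.0662 rad.
Bracket: H₀ sin φ sin δ + cos φ cos δ sin H₀ = 1.0662×-0.77051×0.37135 + 0.63742×0.92849×0.87537 = -0.305071 + 0.518077 = 0.213006.
Q̄ = (S₀/π) × [bracket] = (1361/π) × 0.213006 = 92.278 W/m².
— Configuration B (φ=-50.4°):
Solar declination: sin δ = sin ε · sin λ_s = sin 23.44° × sin 355.4° = -0.03190, so δ = -1.828°.
cos H₀ = −tan(-50.4°) tan(-1.828°) = -0.0386, H₀ = 1.6094 rad.
Bracket: H₀ sin φ sin δ + cos φ cos δ sin H₀ = 1.6094×-0.77051×-0.03190 + 0.63742×0.99949×0.99926 = 0.039558 + 0.636623 = 0.676181.
Q̄ = (S₀/π) × [bracket] = (1361/π) × 0.676181 = 292.93 W/m².
Ratio Q̄_A / Q̄_B = 92.278 / 292.93 = 0.3150.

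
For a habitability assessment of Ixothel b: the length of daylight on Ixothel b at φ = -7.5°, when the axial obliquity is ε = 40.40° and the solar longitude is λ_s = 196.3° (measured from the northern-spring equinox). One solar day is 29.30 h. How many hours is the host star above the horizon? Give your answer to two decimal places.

Solar declination: sin δ = sin ε · sin λ_s = sin 40.40° × sin 196.3° = -0.18191, so δ = -10.481°.
cos H₀ = −tan φ · tan δ = −tan(-7.5°) × tan(-10.481°) = -0.0244, so H₀ = 1.5952 rad = 91.40°.
Daylight = 2H₀/(2π) × 29.30 h = (1.5952/π) × 29.30 = 14.88 h.

14.88 h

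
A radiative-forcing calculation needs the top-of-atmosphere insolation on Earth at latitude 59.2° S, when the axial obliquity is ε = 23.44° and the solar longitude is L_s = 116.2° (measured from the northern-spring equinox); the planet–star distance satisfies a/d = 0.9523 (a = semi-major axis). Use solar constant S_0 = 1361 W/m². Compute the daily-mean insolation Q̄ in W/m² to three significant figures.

Solar declination: sin δ = sin ε · sin L_s = sin 23.44° × sin 116.2° = 0.35692, so δ = +20.911°.
cos h₀ = −tan(-59.2°) tan(+20.911°) = 0.6410, h₀ = 0.8751 rad.
Bracket: h₀ sin ϕ sin δ + cos ϕ cos δ sin h₀ = 0.8751×-0.85896×0.35692 + 0.51204×0.93414×0.76758 = -0.268288 + 0.367147 = 0.098859.
Inverse-square distance factor (a/d)² = 0.9523² = 0.906875.
Q̄ = (S_0/π) × 0.906875 × [bracket] = (1361/π) × 0.906875 × 0.098859 = 38.84 W/m².

Q̄ ≈ 38.8 W/m²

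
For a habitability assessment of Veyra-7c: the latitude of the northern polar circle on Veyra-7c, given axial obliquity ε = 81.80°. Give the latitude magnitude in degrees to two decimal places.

8.20°

The polar circle is the lowest latitude that experiences at least one full rotation of continuous daylight at the northern-summer solstice; it lies at |ϕ| = 90° − ε = 90° − 81.80° = 8.20°.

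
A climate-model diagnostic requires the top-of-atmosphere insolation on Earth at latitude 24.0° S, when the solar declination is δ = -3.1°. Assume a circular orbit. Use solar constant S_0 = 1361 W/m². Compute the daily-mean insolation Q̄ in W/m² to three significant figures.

Q̄ ≈ 410 W/m²

cos h₀ = −tan(-24.0°) tan(-3.100°) = -0.0241, h₀ = 1.5949 rad.
Bracket: h₀ sin ϕ sin δ + cos ϕ cos δ sin h₀ = 1.5949×-0.40674×-0.05408 + 0.91355×0.99854×0.99971 = 0.035082 + 0.911952 = 0.947034.
Q̄ = (S_0/π) × [bracket] = (1361/π) × 0.947034 = 410.3 W/m².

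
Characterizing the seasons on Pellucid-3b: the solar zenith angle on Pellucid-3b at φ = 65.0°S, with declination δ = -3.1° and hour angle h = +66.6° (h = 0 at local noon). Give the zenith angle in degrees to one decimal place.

θ_z = 77.5°

cos θ_z = sin φ sin δ + cos φ cos δ cos h = 0.049012 + 0.167596 = 0.216608.
θ_z = arccos(0.216608) = 77.5°.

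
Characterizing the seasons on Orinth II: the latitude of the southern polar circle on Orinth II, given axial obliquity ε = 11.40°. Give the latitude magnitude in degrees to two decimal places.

The polar circle is the lowest latitude that experiences at least one full rotation of continuous darkness at the northern-summer solstice; it lies at |φ| = 90° − ε = 90° − 11.40° = 78.60°.

78.60°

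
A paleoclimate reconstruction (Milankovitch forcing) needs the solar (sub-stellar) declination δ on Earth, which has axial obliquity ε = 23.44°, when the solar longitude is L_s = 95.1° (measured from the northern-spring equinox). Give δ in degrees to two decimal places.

δ = +23.34°

sin δ = sin ε · sin L_s = sin 23.44° × sin 95.1° = 0.396214.
δ = arcsin(0.396214) = +23.34°.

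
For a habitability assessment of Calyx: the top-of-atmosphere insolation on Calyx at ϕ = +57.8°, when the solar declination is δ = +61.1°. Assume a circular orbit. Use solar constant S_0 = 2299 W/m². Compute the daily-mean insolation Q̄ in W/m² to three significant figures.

Q̄ ≈ 1.70e+03 W/m²

cos h₀ = −tan(+57.8°) tan(+61.100°) = -2.8766 ≤ −1 ⇒ polar day, h₀ = π.
Bracket: h₀ sin ϕ sin δ + cos ϕ cos δ sin h₀ = 3.1416×0.84619×0.87546 + 0.53288×0.48328×0.00000 = 2.327315 + 0.000000 = 2.327315.
Q̄ = (S_0/π) × [bracket] = (2299/π) × 2.327315 = 1703 W/m².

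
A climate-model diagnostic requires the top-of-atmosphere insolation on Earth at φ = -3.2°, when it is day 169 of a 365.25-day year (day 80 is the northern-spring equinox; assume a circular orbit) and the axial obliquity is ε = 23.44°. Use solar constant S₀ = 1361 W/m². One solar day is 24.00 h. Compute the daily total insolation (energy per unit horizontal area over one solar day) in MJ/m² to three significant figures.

Solar longitude: λ_s = 360° × (169 − 80)/365.25 = 87.721°.
sin δ = sin 23.44° × sin 87.721° = 0.39747, so δ = +23.420°.
cos H₀ = −tan(-3.2°) tan(+23.420°) = 0.0242, H₀ = 1.5466 rad.
Bracket: H₀ sin φ sin δ + cos φ cos δ sin H₀ = 1.5466×-0.05582×0.39747 + 0.99844×0.91761×0.99971 = -0.034314 + 0.915913 = 0.881599.
Q̄ = (S₀/π) × [bracket] = (1361/π) × 0.881599 = 381.93 W/m².
Daily total = Q̄ × 24.00 h × 3600 s/h = 381.93 × 24.00 × 3600 / 10⁶ = 33.00 MJ/m².

33.0 MJ/m²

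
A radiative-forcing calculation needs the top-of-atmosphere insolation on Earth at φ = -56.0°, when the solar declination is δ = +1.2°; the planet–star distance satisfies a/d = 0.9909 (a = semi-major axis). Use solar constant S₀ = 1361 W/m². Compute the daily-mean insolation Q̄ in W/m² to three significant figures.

cos H₀ = −tan(-56.0°) tan(+1.200°) = 0.0311, H₀ = 1.5397 rad.
Bracket: H₀ sin φ sin δ + cos φ cos δ sin H₀ = 1.5397×-0.82904×0.02094 + 0.55919×0.99978×0.99952 = -0.026729 + 0.558799 = 0.532070.
Inverse-square distance factor (a/d)² = 0.9909² = 0.981883.
Q̄ = (S₀/π) × 0.981883 × [bracket] = (1361/π) × 0.981883 × 0.532070 = 226.3 W/m².

Q̄ ≈ 226 W/m²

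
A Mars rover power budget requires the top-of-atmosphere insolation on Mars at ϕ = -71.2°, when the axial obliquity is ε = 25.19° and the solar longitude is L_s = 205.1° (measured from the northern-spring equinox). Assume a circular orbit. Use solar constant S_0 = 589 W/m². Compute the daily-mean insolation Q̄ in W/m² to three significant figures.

Q̄ ≈ 119 W/m²

Solar declination: sin δ = sin ε · sin L_s = sin 25.19° × sin 205.1° = -0.18055, so δ = -10.402°.
cos h₀ = −tan(-71.2°) tan(-10.402°) = -0.5392, h₀ = 2.1403 rad.
Bracket: h₀ sin ϕ sin δ + cos ϕ cos δ sin h₀ = 2.1403×-0.94665×-0.18055 + 0.32227×0.98357×0.84217 = 0.365815 + 0.266947 = 0.632762.
Q̄ = (S_0/π) × [bracket] = (589/π) × 0.632762 = 118.6 W/m².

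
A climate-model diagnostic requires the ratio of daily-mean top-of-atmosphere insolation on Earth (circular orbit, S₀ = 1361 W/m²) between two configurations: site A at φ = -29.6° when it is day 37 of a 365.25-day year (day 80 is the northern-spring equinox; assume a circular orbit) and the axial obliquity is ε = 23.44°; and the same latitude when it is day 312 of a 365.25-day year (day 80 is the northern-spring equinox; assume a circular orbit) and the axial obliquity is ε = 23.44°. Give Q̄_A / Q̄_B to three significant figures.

Q̄_A / Q̄_B ≈ 0.983

— Configuration A (φ=-29.6°):
Solar longitude: λ_s = 360° × (37 − 80)/365.25 = -42.382°, i.e. -42.382° + 360° = 317.618°.
sin δ = sin 23.44° × sin 317.618° = -0.26814, so δ = -15.553°.
cos H₀ = −tan(-29.6°) tan(-15.553°) = -0.1581, H₀ = 1.7296 rad.
Bracket: H₀ sin φ sin δ + cos φ cos δ sin H₀ = 1.7296×-0.49394×-0.26814 + 0.86949×0.96338×0.98742 = 0.229077 + 0.827112 = 1.056189.
Q̄ = (S₀/π) × [bracket] = (1361/π) × 1.056189 = 457.56 W/m².
— Configuration B (φ=-29.6°):
Solar longitude: λ_s = 360° × (312 − 80)/365.25 = 228.665°.
sin δ = sin 23.44° × sin 228.665° = -0.29869, so δ = -17.379°.
cos H₀ = −tan(-29.6°) tan(-17.379°) = -0.1778, H₀ = 1.7495 rad.
Bracket: H₀ sin φ sin δ + cos φ cos δ sin H₀ = 1.7495×-0.49394×-0.29869 + 0.86949×0.95435×0.98407 = 0.258112 + 0.816579 = 1.074691.
Q̄ = (S₀/π) × [bracket] = (1361/π) × 1.074691 = 465.58 W/m².
Ratio Q̄_A / Q̄_B = 457.56 / 465.58 = 0.9828.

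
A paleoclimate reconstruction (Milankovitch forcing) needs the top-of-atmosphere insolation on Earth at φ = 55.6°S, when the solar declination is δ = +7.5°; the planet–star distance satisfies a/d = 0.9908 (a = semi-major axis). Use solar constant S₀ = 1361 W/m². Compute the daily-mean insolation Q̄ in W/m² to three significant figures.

cos H₀ = −tan(-55.6°) tan(+7.500°) = 0.1923, H₀ = 1.3773 rad.
Bracket: H₀ sin φ sin δ + cos φ cos δ sin H₀ = 1.3773×-0.82511×0.13053 + 0.56497×0.99144×0.98134 = -0.148337 + 0.549682 = 0.401345.
Inverse-square distance factor (a/d)² = 0.9908² = 0.981685.
Q̄ = (S₀/π) × 0.981685 × [bracket] = (1361/π) × 0.981685 × 0.401345 = 170.7 W/m².

Q̄ ≈ 171 W/m²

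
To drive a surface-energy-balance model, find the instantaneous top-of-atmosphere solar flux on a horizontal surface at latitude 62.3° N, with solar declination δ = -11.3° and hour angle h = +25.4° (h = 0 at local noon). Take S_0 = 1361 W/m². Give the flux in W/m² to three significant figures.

324 W/m²

cos θ_z = sin ϕ sin δ + cos ϕ cos δ cos h = -0.173489 + 0.411768 = 0.238279.
Flux = S_0 · cos θ_z = 1361 × 0.238279 = 324.3 W/m².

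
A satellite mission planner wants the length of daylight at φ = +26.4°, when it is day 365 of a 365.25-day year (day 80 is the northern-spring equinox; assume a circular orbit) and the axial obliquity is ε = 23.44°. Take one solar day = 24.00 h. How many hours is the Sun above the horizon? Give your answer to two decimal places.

Solar longitude: λ_s = 360° × (365 − 80)/365.25 = 280.903°.
sin δ = sin 23.44° × sin 280.903° = -0.39061, so δ = -22.992°.
cos H₀ = −tan φ · tan δ = −tan(+26.4°) × tan(-22.992°) = 0.2106, so H₀ = 1.3586 rad = 77.84°.
Daylight = 2H₀/(2π) × 24.00 h = (1.3586/π) × 24.00 = 10.38 h.

10.38 h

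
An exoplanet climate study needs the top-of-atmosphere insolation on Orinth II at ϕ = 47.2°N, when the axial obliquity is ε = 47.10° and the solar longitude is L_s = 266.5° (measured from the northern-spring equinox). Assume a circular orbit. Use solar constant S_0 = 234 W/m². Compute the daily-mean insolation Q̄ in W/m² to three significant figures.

Solar declination: sin δ = sin ε · sin L_s = sin 47.10° × sin 266.5° = -0.73118, so δ = -46.985°.
cos h₀ = −tan(+47.2°) tan(-46.985°) = 1.1575 ≥ 1 ⇒ polar night, h₀ = 0 and Q̄ = 0.

Q̄ ≈ 0.00 W/m²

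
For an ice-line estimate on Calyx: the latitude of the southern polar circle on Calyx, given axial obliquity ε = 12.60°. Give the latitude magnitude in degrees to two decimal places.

77.40°

The polar circle is the lowest latitude that experiences at least one full rotation of continuous darkness at the northern-summer solstice; it lies at |ϕ| = 90° − ε = 90° − 12.60° = 77.40°.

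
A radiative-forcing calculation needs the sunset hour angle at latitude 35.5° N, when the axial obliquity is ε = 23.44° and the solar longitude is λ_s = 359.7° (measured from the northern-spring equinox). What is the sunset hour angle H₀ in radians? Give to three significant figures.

Solar declination: sin δ = sin ε · sin λ_s = sin 23.44° × sin 359.7° = -0.00208, so δ = -0.119°.
cos H₀ = −tan φ · tan δ = −tan(+35.5°) × tan(-0.119°) = 0.0015, so H₀ = 1.5693 rad = 89.91°.

H₀ = 1.57 rad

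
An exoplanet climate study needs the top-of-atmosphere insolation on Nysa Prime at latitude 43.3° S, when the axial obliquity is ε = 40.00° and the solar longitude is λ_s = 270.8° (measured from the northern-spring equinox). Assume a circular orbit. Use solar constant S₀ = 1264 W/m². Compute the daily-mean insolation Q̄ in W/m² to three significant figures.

Solar declination: sin δ = sin ε · sin λ_s = sin 40.00° × sin 270.8° = -0.64272, so δ = -39.995°.
cos H₀ = −tan(-43.3°) tan(-39.995°) = -0.7906, H₀ = 2.4826 rad.
Bracket: H₀ sin φ sin δ + cos φ cos δ sin H₀ = 2.4826×-0.68582×-0.64272 + 0.72777×0.76610×0.61234 = 1.094306 + 0.341407 = 1.435713.
Q̄ = (S₀/π) × [bracket] = (1264/π) × 1.435713 = 577.7 W/m².

Q̄ ≈ 578 W/m²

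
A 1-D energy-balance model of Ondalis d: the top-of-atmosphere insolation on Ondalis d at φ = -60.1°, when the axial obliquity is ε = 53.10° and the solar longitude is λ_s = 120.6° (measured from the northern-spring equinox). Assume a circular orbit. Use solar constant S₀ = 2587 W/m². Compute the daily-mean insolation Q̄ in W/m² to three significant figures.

Solar declination: sin δ = sin ε · sin λ_s = sin 53.10° × sin 120.6° = 0.68832, so δ = +43.497°.
cos H₀ = −tan(-60.1°) tan(+43.497°) = 1.6502 ≥ 1 ⇒ polar night, H₀ = 0 and Q̄ = 0.

Q̄ ≈ 0.00 W/m²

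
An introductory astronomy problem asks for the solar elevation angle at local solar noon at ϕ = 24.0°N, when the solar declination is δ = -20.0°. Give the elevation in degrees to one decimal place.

At local noon the hour angle is zero, so the zenith angle equals |ϕ − δ| = |+24.0° − (-20.000°)| = 44.000°.
Elevation = 90° − 44.000° = 46.0°.

46.0°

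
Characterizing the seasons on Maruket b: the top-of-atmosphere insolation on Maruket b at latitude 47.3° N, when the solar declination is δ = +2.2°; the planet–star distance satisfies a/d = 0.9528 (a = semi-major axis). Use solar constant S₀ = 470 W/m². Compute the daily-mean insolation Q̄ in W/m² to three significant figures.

cos H₀ = −tan(+47.3°) tan(+2.200°) = -0.0416, H₀ = 1.6124 rad.
Bracket: H₀ sin φ sin δ + cos φ cos δ sin H₀ = 1.6124×0.73491×0.03839 + 0.67816×0.99926×0.99913 = 0.045491 + 0.677069 = 0.722560.
Inverse-square distance factor (a/d)² = 0.9528² = 0.907828.
Q̄ = (S₀/π) × 0.907828 × [bracket] = (470/π) × 0.907828 × 0.722560 = 98.14 W/m².

Q̄ ≈ 98.1 W/m²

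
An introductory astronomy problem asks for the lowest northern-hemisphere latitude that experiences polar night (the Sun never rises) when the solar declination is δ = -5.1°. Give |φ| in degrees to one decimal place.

Polar night requires cos H₀ = −tan φ tan δ ≥ 1, i.e. tan φ tan δ ≤ −1.
The boundary is |tan φ| · |tan δ| = 1, so |φ| = 90° − |δ| = 90° − 5.1° = 84.9° in the northern hemisphere.

|φ| = 84.9°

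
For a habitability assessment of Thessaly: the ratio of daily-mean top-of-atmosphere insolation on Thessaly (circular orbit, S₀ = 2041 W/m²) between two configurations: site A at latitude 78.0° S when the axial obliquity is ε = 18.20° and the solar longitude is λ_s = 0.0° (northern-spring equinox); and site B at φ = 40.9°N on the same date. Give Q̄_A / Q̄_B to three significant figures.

Q̄_A / Q̄_B ≈ 0.275

— Configuration A (φ=-78.0°):
Solar declination: sin δ = sin ε · sin λ_s = sin 18.20° × sin 0.0° = 0.00000, so δ = +0.000°.
cos H₀ = −tan(-78.0°) tan(+0.000°) = 0.0000, H₀ = 1.5708 rad.
Bracket: H₀ sin φ sin δ + cos φ cos δ sin H₀ = 1.5708×-0.97815×0.00000 + 0.20791×1.00000×1.00000 = -0.000000 + 0.207910 = 0.207910.
Q̄ = (S₀/π) × [bracket] = (2041/π) × 0.207910 = 135.07 W/m².
— Configuration B (φ=+40.9°):
cos H₀ = −tan(+40.9°) tan(+0.000°) = -0.0000, H₀ = 1.5708 rad.
Bracket: H₀ sin φ sin δ + cos φ cos δ sin H₀ = 1.5708×0.65474×0.00000 + 0.75585×1.00000×1.00000 = 0.000000 + 0.755850 = 0.755850.
Q̄ = (S₀/π) × [bracket] = (2041/π) × 0.755850 = 491.05 W/m².
Ratio Q̄_A / Q̄_B = 135.07 / 491.05 = 0.2751.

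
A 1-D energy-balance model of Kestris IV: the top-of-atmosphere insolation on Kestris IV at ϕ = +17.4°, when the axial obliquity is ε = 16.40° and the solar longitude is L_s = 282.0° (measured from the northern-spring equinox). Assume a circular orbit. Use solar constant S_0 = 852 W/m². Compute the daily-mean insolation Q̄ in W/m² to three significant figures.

Solar declination: sin δ = sin ε · sin L_s = sin 16.40° × sin 282.0° = -0.27617, so δ = -16.032°.
cos h₀ = −tan(+17.4°) tan(-16.032°) = 0.0900, h₀ = 1.4806 rad.
Bracket: h₀ sin ϕ sin δ + cos ϕ cos δ sin h₀ = 1.4806×0.29904×-0.27617 + 0.95424×0.96111×0.99594 = -0.122277 + 0.913406 = 0.791129.
Q̄ = (S_0/π) × [bracket] = (852/π) × 0.791129 = 214.6 W/m².

Q̄ ≈ 215 W/m²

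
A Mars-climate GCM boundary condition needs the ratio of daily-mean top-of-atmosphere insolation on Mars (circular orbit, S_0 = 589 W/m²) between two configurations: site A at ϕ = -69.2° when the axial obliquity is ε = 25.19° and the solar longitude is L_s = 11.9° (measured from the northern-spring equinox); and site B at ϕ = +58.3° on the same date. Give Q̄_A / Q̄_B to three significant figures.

Q̄_A / Q̄_B ≈ 0.363

— Configuration A (ϕ=-69.2°):
Solar declination: sin δ = sin ε · sin L_s = sin 25.19° × sin 11.9° = 0.08776, so δ = +5.035°.
cos h₀ = −tan(-69.2°) tan(+5.035°) = 0.2319, h₀ = 1.3367 rad.
Bracket: h₀ sin ϕ sin δ + cos ϕ cos δ sin h₀ = 1.3367×-0.93483×0.08776 + 0.35511×0.99614×0.97273 = -0.109664 + 0.344093 = 0.234429.
Q̄ = (S_0/π) × [bracket] = (589/π) × 0.234429 = 43.952 W/m².
— Configuration B (ϕ=+58.3°):
cos h₀ = −tan(+58.3°) tan(+5.035°) = -0.1427, h₀ = 1.7139 rad.
Bracket: h₀ sin ϕ sin δ + cos ϕ cos δ sin h₀ = 1.7139×0.85081×0.08776 + 0.52547×0.99614×0.98977 = 0.127972 + 0.518087 = 0.646059.
Q̄ = (S_0/π) × [bracket] = (589/π) × 0.646059 = 121.13 W/m².
Ratio Q̄_A / Q̄_B = 43.952 / 121.13 = 0.3628.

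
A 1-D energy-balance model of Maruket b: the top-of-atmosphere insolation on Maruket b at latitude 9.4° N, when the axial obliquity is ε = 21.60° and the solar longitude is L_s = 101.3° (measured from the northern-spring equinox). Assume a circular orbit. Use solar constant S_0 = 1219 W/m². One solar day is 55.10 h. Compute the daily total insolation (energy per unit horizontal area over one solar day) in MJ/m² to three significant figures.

78.1 MJ/m²

Solar declination: sin δ = sin ε · sin L_s = sin 21.60° × sin 101.3° = 0.36099, so δ = +21.161°.
cos h₀ = −tan(+9.4°) tan(+21.161°) = -0.0641, h₀ = 1.6349 rad.
Bracket: h₀ sin ϕ sin δ + cos ϕ cos δ sin h₀ = 1.6349×0.16333×0.36099 + 0.98657×0.93257×0.99794 = 0.096395 + 0.918150 = 1.014545.
Q̄ = (S_0/π) × [bracket] = (1219/π) × 1.014545 = 393.66 W/m².
Daily total = Q̄ × 55.10 h × 3600 s/h = 393.66 × 55.10 × 3600 / 10⁶ = 78.09 MJ/m².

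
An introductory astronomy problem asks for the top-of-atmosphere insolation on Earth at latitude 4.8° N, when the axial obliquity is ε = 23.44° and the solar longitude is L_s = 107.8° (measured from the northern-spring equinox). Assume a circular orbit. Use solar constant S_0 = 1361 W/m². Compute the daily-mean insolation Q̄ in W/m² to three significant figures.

Q̄ ≈ 421 W/m²

Solar declination: sin δ = sin ε · sin L_s = sin 23.44° × sin 107.8° = 0.37875, so δ = +22.256°.
cos h₀ = −tan(+4.8°) tan(+22.256°) = -0.0344, h₀ = 1.6052 rad.
Bracket: h₀ sin ϕ sin δ + cos ϕ cos δ sin h₀ = 1.6052×0.08368×0.37875 + 0.99649×0.92550×0.99941 = 0.050875 + 0.921707 = 0.972582.
Q̄ = (S_0/π) × [bracket] = (1361/π) × 0.972582 = 421.3 W/m².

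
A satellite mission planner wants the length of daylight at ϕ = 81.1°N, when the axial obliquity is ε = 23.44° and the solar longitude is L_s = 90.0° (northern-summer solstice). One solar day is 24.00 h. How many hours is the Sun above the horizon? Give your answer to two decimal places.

Solar declination: sin δ = sin ε · sin L_s = sin 23.44° × sin 90.0° = 0.39779, so δ = +23.440°.
Sunrise equation: cos h₀ = −tan ϕ · tan δ = -2.7687 ≤ −1, so the Sun never sets (polar day) and h₀ = π.
Daylight = 2h₀/(2π) × 24.00 h = (3.1416/π) × 24.00 = 24.00 h.

24.00 h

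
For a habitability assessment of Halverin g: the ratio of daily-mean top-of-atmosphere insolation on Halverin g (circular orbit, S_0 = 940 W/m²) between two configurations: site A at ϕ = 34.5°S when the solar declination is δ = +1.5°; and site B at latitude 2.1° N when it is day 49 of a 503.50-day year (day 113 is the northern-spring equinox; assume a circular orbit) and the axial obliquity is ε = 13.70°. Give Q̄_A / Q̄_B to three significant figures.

Q̄_A / Q̄_B ≈ 0.821

— Configuration A (ϕ=-34.5°):
cos h₀ = −tan(-34.5°) tan(+1.500°) = 0.0180, h₀ = 1.5528 rad.
Bracket: h₀ sin ϕ sin δ + cos ϕ cos δ sin h₀ = 1.5528×-0.56641×0.02618 + 0.82413×0.99966×0.99984 = -0.023026 + 0.823718 = 0.800692.
Q̄ = (S_0/π) × [bracket] = (940/π) × 0.800692 = 239.58 W/m².
— Configuration B (ϕ=+2.1°):
Solar longitude: L_s = 360° × (49 − 113)/503.50 = -45.760°, i.e. -45.760° + 360° = 314.240°.
sin δ = sin 13.70° × sin 314.240° = -0.16968, so δ = -9.769°.
cos h₀ = −tan(+2.1°) tan(-9.769°) = 0.0063, h₀ = 1.5645 rad.
Bracket: h₀ sin ϕ sin δ + cos ϕ cos δ sin h₀ = 1.5645×0.03664×-0.16968 + 0.99933×0.98550×0.99998 = -0.009727 + 0.984820 = 0.975093.
Q̄ = (S_0/π) × [bracket] = (940/π) × 0.975093 = 291.76 W/m².
Ratio Q̄_A / Q̄_B = 239.58 / 291.76 = 0.8212.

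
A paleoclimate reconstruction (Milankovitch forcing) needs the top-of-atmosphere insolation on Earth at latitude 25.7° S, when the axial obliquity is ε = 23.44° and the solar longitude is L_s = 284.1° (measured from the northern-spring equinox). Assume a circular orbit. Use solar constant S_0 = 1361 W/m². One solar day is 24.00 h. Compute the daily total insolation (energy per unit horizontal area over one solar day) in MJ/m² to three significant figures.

41.6 MJ/m²

Solar declination: sin δ = sin ε · sin L_s = sin 23.44° × sin 284.1° = -0.38580, so δ = -22.694°.
cos h₀ = −tan(-25.7°) tan(-22.694°) = -0.2013, h₀ = 1.7734 rad.
Bracket: h₀ sin ϕ sin δ + cos ϕ cos δ sin h₀ = 1.7734×-0.43366×-0.38580 + 0.90108×0.92258×0.97954 = 0.296701 + 0.814310 = 1.111011.
Q̄ = (S_0/π) × [bracket] = (1361/π) × 1.111011 = 481.31 W/m².
Daily total = Q̄ × 24.00 h × 3600 s/h = 481.31 × 24.00 × 3600 / 10⁶ = 41.59 MJ/m².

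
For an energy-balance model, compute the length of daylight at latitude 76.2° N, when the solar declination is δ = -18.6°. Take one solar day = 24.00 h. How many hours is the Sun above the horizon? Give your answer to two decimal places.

0.00 h

cos h₀ = −tan ϕ · tan δ = 1.3701 ≥ 1, so the Sun never rises (polar night) and h₀ = 0.
Daylight = 2h₀/(2π) × 24.00 h = (0.0000/π) × 24.00 = 0.00 h.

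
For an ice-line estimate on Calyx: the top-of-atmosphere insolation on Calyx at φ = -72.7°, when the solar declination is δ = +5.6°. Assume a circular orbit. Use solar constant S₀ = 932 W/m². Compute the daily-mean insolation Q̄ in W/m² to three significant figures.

Q̄ ≈ 48.8 W/m²

cos H₀ = −tan(-72.7°) tan(+5.600°) = 0.3148, H₀ = 1.2505 rad.
Bracket: H₀ sin φ sin δ + cos φ cos δ sin H₀ = 1.2505×-0.95476×0.09758 + 0.29737×0.99523×0.94916 = -0.116503 + 0.280905 = 0.164402.
Q̄ = (S₀/π) × [bracket] = (932/π) × 0.164402 = 48.77 W/m².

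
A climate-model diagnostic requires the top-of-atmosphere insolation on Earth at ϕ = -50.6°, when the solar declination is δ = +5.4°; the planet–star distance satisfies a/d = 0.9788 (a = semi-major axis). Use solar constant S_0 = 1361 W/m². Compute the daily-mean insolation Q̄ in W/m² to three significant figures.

Q̄ ≈ 217 W/m²

cos h₀ = −tan(-50.6°) tan(+5.400°) = 0.1151, h₀ = 1.4555 rad.
Bracket: h₀ sin ϕ sin δ + cos ϕ cos δ sin h₀ = 1.4555×-0.77273×0.09411 + 0.63473×0.99556×0.99336 = -0.105846 + 0.627716 = 0.521870.
Inverse-square distance factor (a/d)² = 0.9788² = 0.958049.
Q̄ = (S_0/π) × 0.958049 × [bracket] = (1361/π) × 0.958049 × 0.521870 = 216.6 W/m².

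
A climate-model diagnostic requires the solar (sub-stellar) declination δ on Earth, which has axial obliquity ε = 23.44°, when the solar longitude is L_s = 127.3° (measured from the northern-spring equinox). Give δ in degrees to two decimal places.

δ = +18.45°

sin δ = sin ε · sin L_s = sin 23.44° × sin 127.3° = 0.316430.
δ = arcsin(0.316430) = +18.45°.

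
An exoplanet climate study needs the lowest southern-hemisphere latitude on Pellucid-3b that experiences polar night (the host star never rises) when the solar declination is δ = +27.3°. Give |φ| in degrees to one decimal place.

|φ| = 62.7°

Polar night requires cos H₀ = −tan φ tan δ ≥ 1, i.e. tan φ tan δ ≤ −1.
The boundary is |tan φ| · |tan δ| = 1, so |φ| = 90° − |δ| = 90° − 27.3° = 62.7° in the southern hemisphere.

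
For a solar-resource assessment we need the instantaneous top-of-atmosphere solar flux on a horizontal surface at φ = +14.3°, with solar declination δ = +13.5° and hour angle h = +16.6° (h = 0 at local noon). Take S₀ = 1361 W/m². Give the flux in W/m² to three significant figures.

1.31e+03 W/m²

cos θ_z = sin φ sin δ + cos φ cos δ cos h = 0.057661 + 0.902972 = 0.960633.
Flux = S₀ · cos θ_z = 1361 × 0.960633 = 1307 W/m².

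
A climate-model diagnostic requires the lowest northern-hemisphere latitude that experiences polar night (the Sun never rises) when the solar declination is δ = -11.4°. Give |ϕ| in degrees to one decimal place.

|ϕ| = 78.6°

Polar night requires cos h₀ = −tan ϕ tan δ ≥ 1, i.e. tan ϕ tan δ ≤ −1.
The boundary is |tan ϕ| · |tan δ| = 1, so |ϕ| = 90° − |δ| = 90° − 11.4° = 78.6° in the northern hemisphere.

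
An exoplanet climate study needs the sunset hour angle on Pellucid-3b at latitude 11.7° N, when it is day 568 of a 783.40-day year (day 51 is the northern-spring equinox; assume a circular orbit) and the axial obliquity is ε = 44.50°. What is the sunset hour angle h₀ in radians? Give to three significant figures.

h₀ = 1.42 rad

Solar longitude: L_s = 360° × (568 − 51)/783.40 = 237.580°.
sin δ = sin 44.50° × sin 237.580° = -0.59166, so δ = -36.275°.
cos h₀ = −tan ϕ · tan δ = −tan(+11.7°) × tan(-36.275°) = 0.1520, so h₀ = 1.4182 rad = 81.26°.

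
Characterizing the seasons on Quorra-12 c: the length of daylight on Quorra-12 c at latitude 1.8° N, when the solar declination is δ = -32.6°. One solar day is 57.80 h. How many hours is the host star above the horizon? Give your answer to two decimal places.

cos h₀ = −tan ϕ · tan δ = −tan(+1.8°) × tan(-32.600°) = 0.0201, so h₀ = 1.5507 rad = 88.85°.
Daylight = 2h₀/(2π) × 57.80 h = (1.5507/π) × 57.80 = 28.53 h.

28.53 h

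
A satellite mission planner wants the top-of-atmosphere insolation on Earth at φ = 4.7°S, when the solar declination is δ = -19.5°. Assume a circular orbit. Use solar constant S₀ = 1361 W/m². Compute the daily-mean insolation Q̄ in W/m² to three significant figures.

Q̄ ≈ 426 W/m²

cos H₀ = −tan(-4.7°) tan(-19.500°) = -0.0291, H₀ = 1.5999 rad.
Bracket: H₀ sin φ sin δ + cos φ cos δ sin H₀ = 1.5999×-0.08194×-0.33381 + 0.99664×0.94264×0.99958 = 0.043761 + 0.939078 = 0.982839.
Q̄ = (S₀/π) × [bracket] = (1361/π) × 0.982839 = 425.8 W/m².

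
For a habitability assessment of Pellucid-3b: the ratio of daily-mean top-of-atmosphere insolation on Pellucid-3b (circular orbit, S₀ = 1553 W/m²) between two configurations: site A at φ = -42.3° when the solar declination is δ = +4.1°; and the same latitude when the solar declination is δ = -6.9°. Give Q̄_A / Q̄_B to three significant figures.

— Configuration A (φ=-42.3°):
cos H₀ = −tan(-42.3°) tan(+4.100°) = 0.0652, H₀ = 1.5055 rad.
Bracket: H₀ sin φ sin δ + cos φ cos δ sin H₀ = 1.5055×-0.67301×0.07150 + 0.73963×0.99744×0.99787 = -0.072445 + 0.736165 = 0.663720.
Q̄ = (S₀/π) × [bracket] = (1553/π) × 0.663720 = 328.10 W/m².
— Configuration B (φ=-42.3°):
cos H₀ = −tan(-42.3°) tan(-6.900°) = -0.1101, H₀ = 1.6811 rad.
Bracket: H₀ sin φ sin δ + cos φ cos δ sin H₀ = 1.6811×-0.67301×-0.12014 + 0.73963×0.99276×0.99392 = 0.135926 + 0.729811 = 0.865737.
Q̄ = (S₀/π) × [bracket] = (1553/π) × 0.865737 = 427.96 W/m².
Ratio Q̄_A / Q̄_B = 328.10 / 427.96 = 0.7667.

Q̄_A / Q̄_B ≈ 0.767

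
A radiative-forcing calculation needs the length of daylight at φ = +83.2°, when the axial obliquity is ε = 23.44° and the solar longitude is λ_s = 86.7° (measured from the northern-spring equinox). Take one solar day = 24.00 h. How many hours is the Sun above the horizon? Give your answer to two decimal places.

Solar declination: sin δ = sin ε · sin λ_s = sin 23.44° × sin 86.7° = 0.39713, so δ = +23.399°.
Sunrise equation: cos H₀ = −tan φ · tan δ = -3.6288 ≤ −1, so the Sun never sets (polar day) and H₀ = π.
Daylight = 2H₀/(2π) × 24.00 h = (3.1416/π) × 24.00 = 24.00 h.

24.00 h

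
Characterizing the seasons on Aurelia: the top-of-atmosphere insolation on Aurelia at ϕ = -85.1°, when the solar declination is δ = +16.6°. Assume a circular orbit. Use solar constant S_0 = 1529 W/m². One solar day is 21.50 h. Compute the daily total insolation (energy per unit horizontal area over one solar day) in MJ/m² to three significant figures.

cos h₀ = −tan(-85.1°) tan(+16.600°) = 3.4773 ≥ 1 ⇒ polar night, h₀ = 0 and Q̄ = 0.
Daily total = Q̄ × 21.50 h × 3600 s/h = 0.00 MJ/m².

0.00 MJ/m²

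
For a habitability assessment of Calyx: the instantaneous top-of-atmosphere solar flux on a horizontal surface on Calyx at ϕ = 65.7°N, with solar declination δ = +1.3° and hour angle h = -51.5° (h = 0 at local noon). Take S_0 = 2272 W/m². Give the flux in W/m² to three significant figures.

629 W/m²

cos θ_z = sin ϕ sin δ + cos ϕ cos δ cos h = 0.020677 + 0.256108 = 0.276785.
Flux = S_0 · cos θ_z = 2272 × 0.276785 = 628.9 W/m².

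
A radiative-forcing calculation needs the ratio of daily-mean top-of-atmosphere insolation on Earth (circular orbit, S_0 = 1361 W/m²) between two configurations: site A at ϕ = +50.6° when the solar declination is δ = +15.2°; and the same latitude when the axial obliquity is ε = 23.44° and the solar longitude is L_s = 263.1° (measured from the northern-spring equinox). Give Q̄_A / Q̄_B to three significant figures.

— Configuration A (ϕ=+50.6°):
cos h₀ = −tan(+50.6°) tan(+15.200°) = -0.3308, h₀ = 1.9079 rad.
Bracket: h₀ sin ϕ sin δ + cos ϕ cos δ sin h₀ = 1.9079×0.77273×0.26219 + 0.63473×0.96502×0.94371 = 0.386545 + 0.578048 = 0.964593.
Q̄ = (S_0/π) × [bracket] = (1361/π) × 0.964593 = 417.88 W/m².
— Configuration B (ϕ=+50.6°):
Solar declination: sin δ = sin ε · sin L_s = sin 23.44° × sin 263.1° = -0.39491, so δ = -23.260°.
cos h₀ = −tan(+50.6°) tan(-23.260°) = 0.5233, h₀ = 1.0201 rad.
Bracket: h₀ sin ϕ sin δ + cos ϕ cos δ sin h₀ = 1.0201×0.77273×-0.39491 + 0.63473×0.91872×0.85215 = -0.311292 + 0.496922 = 0.185630.
Q̄ = (S_0/π) × [bracket] = (1361/π) × 0.185630 = 80.419 W/m².
Ratio Q̄_A / Q̄_B = 417.88 / 80.419 = 5.196.

Q̄_A / Q̄_B ≈ 5.20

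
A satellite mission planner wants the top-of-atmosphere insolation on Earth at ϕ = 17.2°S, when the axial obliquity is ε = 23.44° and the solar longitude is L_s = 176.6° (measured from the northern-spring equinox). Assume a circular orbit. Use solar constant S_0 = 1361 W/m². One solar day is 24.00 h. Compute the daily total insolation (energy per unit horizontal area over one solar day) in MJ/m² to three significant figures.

35.3 MJ/m²

Solar declination: sin δ = sin ε · sin L_s = sin 23.44° × sin 176.6° = 0.02359, so δ = +1.352°.
cos h₀ = −tan(-17.2°) tan(+1.352°) = 0.0073, h₀ = 1.5635 rad.
Bracket: h₀ sin ϕ sin δ + cos ϕ cos δ sin h₀ = 1.5635×-0.29571×0.02359 + 0.95528×0.99972×0.99997 = -0.010907 + 0.954984 = 0.944077.
Q̄ = (S_0/π) × [bracket] = (1361/π) × 0.944077 = 408.99 W/m².
Daily total = Q̄ × 24.00 h × 3600 s/h = 408.99 × 24.00 × 3600 / 10⁶ = 35.34 MJ/m².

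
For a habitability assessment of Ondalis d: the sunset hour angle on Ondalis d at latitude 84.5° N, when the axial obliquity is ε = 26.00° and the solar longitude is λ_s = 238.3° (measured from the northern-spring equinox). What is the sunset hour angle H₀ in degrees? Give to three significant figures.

Solar declination: sin δ = sin ε · sin λ_s = sin 26.00° × sin 238.3° = -0.37297, so δ = -21.899°.
cos H₀ = −tan φ · tan δ = 4.1747 ≥ 1, so the host star never rises (polar night) and H₀ = 0.

H₀ = 0.00°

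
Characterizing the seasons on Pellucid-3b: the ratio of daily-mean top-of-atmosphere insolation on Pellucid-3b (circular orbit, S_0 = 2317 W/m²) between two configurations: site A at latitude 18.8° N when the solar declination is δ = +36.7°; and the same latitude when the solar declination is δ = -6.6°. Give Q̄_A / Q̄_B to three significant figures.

Q̄_A / Q̄_B ≈ 1.23

— Configuration A (ϕ=+18.8°):
cos h₀ = −tan(+18.8°) tan(+36.700°) = -0.2537, h₀ = 1.8273 rad.
Bracket: h₀ sin ϕ sin δ + cos ϕ cos δ sin h₀ = 1.8273×0.32227×0.59763 + 0.94665×0.80178×0.96727 = 0.351935 + 0.734163 = 1.086098.
Q̄ = (S_0/π) × [bracket] = (2317/π) × 1.086098 = 801.02 W/m².
— Configuration B (ϕ=+18.8°):
cos h₀ = −tan(+18.8°) tan(-6.600°) = 0.0394, h₀ = 1.5314 rad.
Bracket: h₀ sin ϕ sin δ + cos ϕ cos δ sin h₀ = 1.5314×0.32227×-0.11494 + 0.94665×0.99337×0.99922 = -0.056726 + 0.939640 = 0.882914.
Q̄ = (S_0/π) × [bracket] = (2317/π) × 0.882914 = 651.17 W/m².
Ratio Q̄_A / Q̄_B = 801.02 / 651.17 = 1.230.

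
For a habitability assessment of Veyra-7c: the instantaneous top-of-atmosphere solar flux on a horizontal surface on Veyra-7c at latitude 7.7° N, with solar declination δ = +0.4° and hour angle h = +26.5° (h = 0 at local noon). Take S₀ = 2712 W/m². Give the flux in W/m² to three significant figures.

2.41e+03 W/m²

cos θ_z = sin φ sin δ + cos φ cos δ cos h = 0.000935 + 0.886843 = 0.887778.
Flux = S₀ · cos θ_z = 2712 × 0.887778 = 2408 W/m².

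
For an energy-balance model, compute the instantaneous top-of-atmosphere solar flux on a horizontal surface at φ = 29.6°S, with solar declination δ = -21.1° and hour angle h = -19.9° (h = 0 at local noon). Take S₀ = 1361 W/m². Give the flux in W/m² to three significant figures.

1.28e+03 W/m²

cos θ_z = sin φ sin δ + cos φ cos δ cos h = 0.177817 + 0.762760 = 0.940577.
Flux = S₀ · cos θ_z = 1361 × 0.940577 = 1280 W/m².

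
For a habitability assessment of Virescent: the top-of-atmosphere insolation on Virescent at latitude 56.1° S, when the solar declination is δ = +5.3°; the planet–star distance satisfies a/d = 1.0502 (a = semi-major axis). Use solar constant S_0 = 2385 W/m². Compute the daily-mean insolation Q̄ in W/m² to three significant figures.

cos h₀ = −tan(-56.1°) tan(+5.300°) = 0.1381, h₀ = 1.4323 rad.
Bracket: h₀ sin ϕ sin δ + cos ϕ cos δ sin h₀ = 1.4323×-0.83001×0.09237 + 0.55775×0.99572×0.99042 = -0.109812 + 0.550042 = 0.440230.
Inverse-square distance factor (a/d)² = 1.0502² = 1.102920.
Q̄ = (S_0/π) × 1.102920 × [bracket] = (2385/π) × 1.102920 × 0.440230 = 368.6 W/m².

Q̄ ≈ 369 W/m²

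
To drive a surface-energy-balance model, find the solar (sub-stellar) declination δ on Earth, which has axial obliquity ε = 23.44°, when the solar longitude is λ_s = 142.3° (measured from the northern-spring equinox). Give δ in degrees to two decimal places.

δ = +14.08°

sin δ = sin ε · sin λ_s = sin 23.44° × sin 142.3° = 0.243258.
δ = arcsin(0.243258) = +14.08°.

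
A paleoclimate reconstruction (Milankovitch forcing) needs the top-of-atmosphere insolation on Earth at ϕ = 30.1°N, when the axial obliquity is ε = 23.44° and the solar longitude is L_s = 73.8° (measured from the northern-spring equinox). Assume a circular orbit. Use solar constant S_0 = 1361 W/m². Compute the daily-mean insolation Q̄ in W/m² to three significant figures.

Solar declination: sin δ = sin ε · sin L_s = sin 23.44° × sin 73.8° = 0.38199, so δ = +22.457°.
cos h₀ = −tan(+30.1°) tan(+22.457°) = -0.2396, h₀ = 1.8128 rad.
Bracket: h₀ sin ϕ sin δ + cos ϕ cos δ sin h₀ = 1.8128×0.50151×0.38199 + 0.86515×0.92416×0.97087 = 0.347281 + 0.776247 = 1.123528.
Q̄ = (S_0/π) × [bracket] = (1361/π) × 1.123528 = 486.7 W/m².

Q̄ ≈ 487 W/m²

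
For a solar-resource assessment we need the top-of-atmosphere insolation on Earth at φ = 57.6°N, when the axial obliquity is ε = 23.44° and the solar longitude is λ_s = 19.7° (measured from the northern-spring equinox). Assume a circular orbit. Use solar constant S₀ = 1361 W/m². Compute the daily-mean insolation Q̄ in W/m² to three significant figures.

Q̄ ≈ 312 W/m²

Solar declination: sin δ = sin ε · sin λ_s = sin 23.44° × sin 19.7° = 0.13409, so δ = +7.706°.
cos H₀ = −tan(+57.6°) tan(+7.706°) = -0.2132, H₀ = 1.7857 rad.
Bracket: H₀ sin φ sin δ + cos φ cos δ sin H₀ = 1.7857×0.84433×0.13409 + 0.53583×0.99097×0.97700 = 0.202170 + 0.518779 = 0.720949.
Q̄ = (S₀/π) × [bracket] = (1361/π) × 0.720949 = 312.3 W/m².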